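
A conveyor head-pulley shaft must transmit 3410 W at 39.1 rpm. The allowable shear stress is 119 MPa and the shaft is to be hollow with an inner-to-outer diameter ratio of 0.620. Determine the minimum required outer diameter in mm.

ω = 2π·39.1/60 = 4.095 rad/s, so T = P/ω = 3410 / 4.095 = 832.8 N·m.
For a hollow shaft with d_i/d_o = 0.620: τ_max = 16T/(π d_o³ (1−k⁴)), so d_o = [16T/(π τ_allow (1−k⁴))]^(1/3) = [16·832.8/(π·1.19×10^8·0.8522)]^(1/3) = 0.03471 m.

34.7 mm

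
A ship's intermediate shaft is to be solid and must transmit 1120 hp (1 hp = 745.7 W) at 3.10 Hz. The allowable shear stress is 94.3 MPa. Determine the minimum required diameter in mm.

132 mm

ω = 2π·3.10 = 19.48 rad/s, so T = P/ω = 1120×745.7 / 19.48 = 42880 N·m.
For a solid shaft τ_max = 16T/(πd³), so d = (16T/(π τ_allow))^(1/3) = (16·42880/(π·9.43×10^7))^(1/3) = 0.1323 m.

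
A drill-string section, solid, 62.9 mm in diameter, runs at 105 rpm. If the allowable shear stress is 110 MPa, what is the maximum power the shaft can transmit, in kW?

J = πd⁴/32 = π(0.0629)⁴/32 = 1.537×10^-6 m⁴.
T_max = τ_allow·J/r = 1.10×10^8 × 1.537×10^-6 / 0.0314 = 5375 N·m.
ω = 2π·105/60 = 11.00 rad/s, so P_max = T_max·ω = 5.910×10^4 W.

59.1 kW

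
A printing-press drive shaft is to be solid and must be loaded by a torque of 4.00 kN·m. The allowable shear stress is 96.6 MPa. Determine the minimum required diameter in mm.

For a solid shaft τ_max = 16T/(πd³), so d = (16T/(π τ_allow))^(1/3) = (16·4000/(π·9.66×10^7))^(1/3) = 0.05952 m.

59.5 mm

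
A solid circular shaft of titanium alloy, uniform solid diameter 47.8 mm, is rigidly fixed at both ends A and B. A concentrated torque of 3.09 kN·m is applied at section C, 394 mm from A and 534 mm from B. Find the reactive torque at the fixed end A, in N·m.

With uniform GJ and both ends fixed, compatibility θ_AC = θ_CB gives T_A·a = T_B·b, together with T_A + T_B = T₀.
T_A = T₀·b/(a+b) = 3090·534/928.0 = 1778 N·m; T_B = 1312 N·m.

1780 N·m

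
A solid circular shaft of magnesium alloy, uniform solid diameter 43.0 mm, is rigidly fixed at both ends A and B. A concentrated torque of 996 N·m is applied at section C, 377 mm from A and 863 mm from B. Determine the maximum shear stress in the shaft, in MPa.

With uniform GJ and both ends fixed, compatibility θ_AC = θ_CB gives T_A·a = T_B·b, together with T_A + T_B = T₀.
T_A = T₀·b/(a+b) = 996.0·863/1240 = 693.2 N·m; T_B = 302.8 N·m.
τ in each portion: τ_AC = 4.44×10^7 Pa, τ_CB = 1.94×10^7 Pa; maximum is in AC.
τ_max = T_AC·r/J = 693.2·0.0215/3.36×10^-7 = 4.440×10^7 Pa.

44.4 MPa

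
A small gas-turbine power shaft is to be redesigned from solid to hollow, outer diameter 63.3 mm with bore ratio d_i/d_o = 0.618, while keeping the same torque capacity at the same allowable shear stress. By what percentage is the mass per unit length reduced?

31.3 %

Equal τ_max and T ⇒ the solid shaft needs d_s³ = d_o³(1−k⁴), so d_s = 63.3·(1−0.618⁴)^(1/3) = 60.06 mm.
Area ratio A_h/A_s = d_o²(1−k²)/d_s² = (1−k²)/(1−k⁴)^(2/3) = 0.6866.
Mass saving = 1 − 0.6866 = 31.3 %.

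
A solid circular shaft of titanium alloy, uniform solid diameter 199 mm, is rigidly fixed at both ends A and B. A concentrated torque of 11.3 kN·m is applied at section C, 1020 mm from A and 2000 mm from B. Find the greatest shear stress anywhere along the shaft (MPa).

4.84 MPa

With uniform GJ and both ends fixed, compatibility θ_AC = θ_CB gives T_A·a = T_B·b, together with T_A + T_B = T₀.
T_A = T₀·b/(a+b) = 11300·2000/3020 = 7483 N·m; T_B = 3817 N·m.
τ in each portion: τ_AC = 4.84×10^6 Pa, τ_CB = 2.47×10^6 Pa; maximum is in AC.
τ_max = T_AC·r/J = 7483·0.0995/1.54×10^-4 = 4.836×10^6 Pa.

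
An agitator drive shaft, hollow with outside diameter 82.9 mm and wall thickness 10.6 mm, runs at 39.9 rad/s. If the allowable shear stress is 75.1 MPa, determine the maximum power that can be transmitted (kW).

J = π(d_o⁴ − d_i⁴)/32 = π(0.0829⁴ − 0.0617⁴)/32 = 3.214×10^-6 m⁴.
T_max = τ_allow·J/r = 7.51×10^7 × 3.214×10^-6 / 0.0415 = 5823 N·m.
ω = 39.9 rad/s, so P_max = T_max·ω = 2.323×10^5 W.

232 kW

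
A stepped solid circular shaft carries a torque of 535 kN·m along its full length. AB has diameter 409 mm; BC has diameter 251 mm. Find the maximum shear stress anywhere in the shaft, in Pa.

1.72e8 Pa

Under the same torque, τ_max = 16T/(πd³) is largest where d is smallest — segment BC (d = 251 mm).
τ_max = 16·535000/(π·(0.251)³) = 1.723×10^8 Pa.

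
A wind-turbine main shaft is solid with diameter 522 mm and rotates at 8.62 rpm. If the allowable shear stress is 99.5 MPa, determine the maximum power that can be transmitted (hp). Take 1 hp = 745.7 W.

3360 hp

J = πd⁴/32 = π(0.522)⁴/32 = 7.289×10^-3 m⁴.
T_max = τ_allow·J/r = 9.95×10^7 × 7.289×10^-3 / 0.261 = 2.779e6 N·m.
ω = 2π·8.62/60 = 0.9027 rad/s, so P_max = T_max·ω = 2.508×10^6 W.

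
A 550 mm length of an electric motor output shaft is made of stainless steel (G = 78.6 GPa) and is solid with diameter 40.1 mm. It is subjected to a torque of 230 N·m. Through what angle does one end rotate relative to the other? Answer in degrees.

J = πd⁴/32 = π(0.0401)⁴/32 = 2.539×10^-7 m⁴.
θ = T·L/(G·J) = 230.0 × 0.550 / (78.6×10⁹ × 2.539×10^-7) = 6.340×10^-3 rad.

0.363°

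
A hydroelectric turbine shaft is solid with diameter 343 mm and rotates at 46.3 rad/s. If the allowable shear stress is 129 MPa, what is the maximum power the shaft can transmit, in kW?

47300 kW

J = πd⁴/32 = π(0.343)⁴/32 = 1.359×10^-3 m⁴.
T_max = τ_allow·J/r = 1.29×10^8 × 1.359×10^-3 / 0.172 = 1.022e6 N·m.
ω = 46.3 rad/s, so P_max = T_max·ω = 4.732×10^7 W.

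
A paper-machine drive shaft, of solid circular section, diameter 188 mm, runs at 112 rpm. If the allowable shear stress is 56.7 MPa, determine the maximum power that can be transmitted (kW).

J = πd⁴/32 = π(0.188)⁴/32 = 1.226×10^-4 m⁴.
T_max = τ_allow·J/r = 5.67×10^7 × 1.226×10^-4 / 0.0940 = 73980 N·m.
ω = 2π·112/60 = 11.73 rad/s, so P_max = T_max·ω = 8.676×10^5 W.

868 kW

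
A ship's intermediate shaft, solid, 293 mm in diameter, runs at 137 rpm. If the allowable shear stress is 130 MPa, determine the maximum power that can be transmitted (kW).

J = πd⁴/32 = π(0.293)⁴/32 = 7.236×10^-4 m⁴.
T_max = τ_allow·J/r = 1.30×10^8 × 7.236×10^-4 / 0.146 = 642100 N·m.
ω = 2π·137/60 = 14.35 rad/s, so P_max = T_max·ω = 9.211×10^6 W.

9210 kW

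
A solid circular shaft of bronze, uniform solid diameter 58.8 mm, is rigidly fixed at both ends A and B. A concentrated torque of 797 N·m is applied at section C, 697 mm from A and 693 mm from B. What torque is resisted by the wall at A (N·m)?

397 N·m

With uniform GJ and both ends fixed, compatibility θ_AC = θ_CB gives T_A·a = T_B·b, together with T_A + T_B = T₀.
T_A = T₀·b/(a+b) = 797.0·693/1390 = 397.4 N·m; T_B = 399.6 N·m.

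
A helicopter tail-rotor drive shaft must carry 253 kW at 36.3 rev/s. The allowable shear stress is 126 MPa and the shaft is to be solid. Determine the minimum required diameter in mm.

35.5 mm

ω = 2π·36.3 = 228.1 rad/s, so T = P/ω = 253×10³ / 228.1 = 1109 N·m.
For a solid shaft τ_max = 16T/(πd³), so d = (16T/(π τ_allow))^(1/3) = (16·1109/(π·1.26×10^8))^(1/3) = 0.03553 m.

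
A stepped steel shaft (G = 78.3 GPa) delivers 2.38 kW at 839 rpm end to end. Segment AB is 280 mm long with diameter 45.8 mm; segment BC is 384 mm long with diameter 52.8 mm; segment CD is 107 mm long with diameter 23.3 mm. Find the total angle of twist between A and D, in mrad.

1.68 mrad

ω = 2π·839/60 = 87.86 rad/s, so T = P/ω = 2.38×10³ / 87.86 = 27.09 N·m.
J_AB = π(0.0458)⁴/32 = 4.32×10^-7 m⁴; J_BC = π(0.0528)⁴/32 = 7.63×10^-7 m⁴; J_CD = π(0.0233)⁴/32 = 2.89×10^-8 m⁴.
θ = (T/G)·Σ L_i/J_i = (27.09/78.3×10⁹)·(0.280/4.32×10^-7 + 0.384/7.63×10^-7 + 0.107/2.89×10^-8) = 1.678×10^-3 rad.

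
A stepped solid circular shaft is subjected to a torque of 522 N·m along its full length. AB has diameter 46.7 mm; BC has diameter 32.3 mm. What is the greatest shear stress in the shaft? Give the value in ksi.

11.4 ksi

Under the same torque, τ_max = 16T/(πd³) is largest where d is smallest — segment BC (d = 32.3 mm).
τ_max = 16·522.0/(π·(0.0323)³) = 7.889×10^7 Pa.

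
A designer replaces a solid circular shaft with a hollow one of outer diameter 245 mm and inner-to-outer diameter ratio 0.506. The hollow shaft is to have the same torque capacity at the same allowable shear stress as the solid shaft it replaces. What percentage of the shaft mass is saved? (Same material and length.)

Equal τ_max and T ⇒ the solid shaft needs d_s³ = d_o³(1−k⁴), so d_s = 245·(1−0.506⁴)^(1/3) = 239.5 mm.
Area ratio A_h/A_s = d_o²(1−k²)/d_s² = (1−k²)/(1−k⁴)^(2/3) = 0.7784.
Mass saving = 1 − 0.7784 = 22.2 %.

22.2 %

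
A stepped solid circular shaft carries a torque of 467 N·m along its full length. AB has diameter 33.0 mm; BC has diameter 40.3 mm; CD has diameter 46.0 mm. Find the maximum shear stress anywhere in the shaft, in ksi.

Under the same torque, τ_max = 16T/(πd³) is largest where d is smallest — segment AB (d = 33.0 mm).
τ_max = 16·467.0/(π·(0.0330)³) = 6.618×10^7 Pa.

9.60 ksi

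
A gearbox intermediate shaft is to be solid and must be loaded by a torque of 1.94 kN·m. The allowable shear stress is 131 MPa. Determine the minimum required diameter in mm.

42.3 mm

For a solid shaft τ_max = 16T/(πd³), so d = (16T/(π τ_allow))^(1/3) = (16·1940/(π·1.31×10^8))^(1/3) = 0.04225 m.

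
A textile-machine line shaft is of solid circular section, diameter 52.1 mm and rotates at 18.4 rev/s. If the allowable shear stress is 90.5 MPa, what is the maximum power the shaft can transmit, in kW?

J = πd⁴/32 = π(0.0521)⁴/32 = 7.234×10^-7 m⁴.
T_max = τ_allow·J/r = 9.05×10^7 × 7.234×10^-7 / 0.0261 = 2513 N·m.
ω = 2π·18.4 = 115.6 rad/s, so P_max = T_max·ω = 2.905×10^5 W.

291 kW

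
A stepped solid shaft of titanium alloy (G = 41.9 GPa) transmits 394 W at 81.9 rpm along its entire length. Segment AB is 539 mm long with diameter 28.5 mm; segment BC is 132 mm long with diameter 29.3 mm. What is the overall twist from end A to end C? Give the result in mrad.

ω = 2π·81.9/60 = 8.577 rad/s, so T = P/ω = 394 / 8.577 = 45.94 N·m.
J_AB = π(0.0285)⁴/32 = 6.48×10^-8 m⁴; J_BC = π(0.0293)⁴/32 = 7.24×10^-8 m⁴.
θ = (T/G)·Σ L_i/J_i = (45.94/41.9×10⁹)·(0.539/6.48×10^-8 + 0.132/7.24×10^-8) = 0.01112 rad.

11.1 mrad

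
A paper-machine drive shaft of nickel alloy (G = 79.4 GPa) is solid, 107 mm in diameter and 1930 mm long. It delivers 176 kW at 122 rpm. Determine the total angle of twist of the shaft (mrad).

26.0 mrad

ω = 2π·122/60 = 12.78 rad/s, so T = P/ω = 176×10³ / 12.78 = 13780 N·m.
J = πd⁴/32 = π(0.107)⁴/32 = 1.287×10^-5 m⁴.
θ = T·L/(G·J) = 13780 × 1.93 / (79.4×10⁹ × 1.287×10^-5) = 0.02602 rad.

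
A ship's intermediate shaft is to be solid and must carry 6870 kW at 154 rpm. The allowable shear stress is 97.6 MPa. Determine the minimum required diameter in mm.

ω = 2π·154/60 = 16.13 rad/s, so T = P/ω = 6870×10³ / 16.13 = 426000 N·m.
For a solid shaft τ_max = 16T/(πd³), so d = (16T/(π τ_allow))^(1/3) = (16·426000/(π·9.76×10^7))^(1/3) = 0.2812 m.

281 mm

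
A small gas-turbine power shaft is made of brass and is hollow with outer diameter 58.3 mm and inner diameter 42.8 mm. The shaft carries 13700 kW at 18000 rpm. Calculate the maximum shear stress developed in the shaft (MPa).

263 MPa

ω = 2π·18000/60 = 1885 rad/s, so T = P/ω = 13700×10³ / 1885 = 7268 N·m.
J = π(d_o⁴ − d_i⁴)/32 = π(0.0583⁴ − 0.0428⁴)/32 = 8.047×10^-7 m⁴.
τ_max = T·r/J = 7268 × 0.0291 / 8.047×10^-7 = 2.633×10^8 Pa.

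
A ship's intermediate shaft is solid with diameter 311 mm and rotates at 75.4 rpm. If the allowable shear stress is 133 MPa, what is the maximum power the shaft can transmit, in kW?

6200 kW

J = πd⁴/32 = π(0.311)⁴/32 = 9.184×10^-4 m⁴.
T_max = τ_allow·J/r = 1.33×10^8 × 9.184×10^-4 / 0.155 = 785500 N·m.
ω = 2π·75.4/60 = 7.896 rad/s, so P_max = T_max·ω = 6.202×10^6 W.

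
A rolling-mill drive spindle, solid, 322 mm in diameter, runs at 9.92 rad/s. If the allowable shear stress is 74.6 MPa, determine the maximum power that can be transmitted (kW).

4850 kW

J = πd⁴/32 = π(0.322)⁴/32 = 1.055×10^-3 m⁴.
T_max = τ_allow·J/r = 7.46×10^7 × 1.055×10^-3 / 0.161 = 489000 N·m.
ω = 9.92 rad/s, so P_max = T_max·ω = 4.851×10^6 W.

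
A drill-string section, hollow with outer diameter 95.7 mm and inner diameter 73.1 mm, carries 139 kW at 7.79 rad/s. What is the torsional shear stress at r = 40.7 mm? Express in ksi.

19.4 ksi

ω = 7.79 rad/s, so T = P/ω = 139×10³ / 7.790 = 17840 N·m.
J = π(d_o⁴ − d_i⁴)/32 = π(0.0957⁴ − 0.0731⁴)/32 = 5.431×10^-6 m⁴.
Shear stress varies linearly with radius: τ = T·r/J = 17840 × 0.0407 / 5.431×10^-6 = 1.337×10^8 Pa.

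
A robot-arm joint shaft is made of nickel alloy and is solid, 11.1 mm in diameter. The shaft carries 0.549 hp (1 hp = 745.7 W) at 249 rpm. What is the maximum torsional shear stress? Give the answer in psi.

8480 psi

ω = 2π·249/60 = 26.08 rad/s, so T = P/ω = 0.549×745.7 / 26.08 = 15.70 N·m.
J = πd⁴/32 = π(0.0111)⁴/32 = 1.490×10^-9 m⁴.
τ_max = T·r/J = 15.70 × 0.00555 / 1.490×10^-9 = 5.847×10^7 Pa.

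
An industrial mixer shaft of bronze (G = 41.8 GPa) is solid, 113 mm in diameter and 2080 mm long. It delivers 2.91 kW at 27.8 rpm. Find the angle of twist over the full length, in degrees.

ω = 2π·27.8/60 = 2.911 rad/s, so T = P/ω = 2.91×10³ / 2.911 = 999.6 N·m.
J = πd⁴/32 = π(0.113)⁴/32 = 1.601×10^-5 m⁴.
θ = T·L/(G·J) = 999.6 × 2.08 / (41.8×10⁹ × 1.601×10^-5) = 3.107×10^-3 rad.

0.178°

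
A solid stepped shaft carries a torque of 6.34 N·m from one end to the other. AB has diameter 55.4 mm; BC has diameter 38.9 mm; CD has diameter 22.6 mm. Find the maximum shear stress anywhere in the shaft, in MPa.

Under the same torque, τ_max = 16T/(πd³) is largest where d is smallest — segment CD (d = 22.6 mm).
τ_max = 16·6.340/(π·(0.0226)³) = 2.797×10^6 Pa.

2.80 MPa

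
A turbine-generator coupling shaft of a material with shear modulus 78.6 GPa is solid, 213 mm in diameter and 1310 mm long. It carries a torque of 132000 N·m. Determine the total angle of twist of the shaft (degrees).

J = πd⁴/32 = π(0.213)⁴/32 = 2.021×10^-4 m⁴.
θ = T·L/(G·J) = 132000 × 1.31 / (78.6×10⁹ × 2.021×10^-4) = 0.01089 rad.

0.624°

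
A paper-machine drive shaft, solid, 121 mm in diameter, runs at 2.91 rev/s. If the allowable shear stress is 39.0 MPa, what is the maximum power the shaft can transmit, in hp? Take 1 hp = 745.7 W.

J = πd⁴/32 = π(0.121)⁴/32 = 2.104×10^-5 m⁴.
T_max = τ_allow·J/r = 3.90×10^7 × 2.104×10^-5 / 0.0605 = 13570 N·m.
ω = 2π·2.91 = 18.28 rad/s, so P_max = T_max·ω = 2.480×10^5 W.

333 hp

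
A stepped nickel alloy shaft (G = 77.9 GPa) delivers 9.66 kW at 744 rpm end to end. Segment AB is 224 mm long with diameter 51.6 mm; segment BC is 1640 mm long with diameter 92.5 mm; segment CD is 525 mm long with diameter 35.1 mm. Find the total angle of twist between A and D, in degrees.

0.371°

ω = 2π·744/60 = 77.91 rad/s, so T = P/ω = 9.66×10³ / 77.91 = 124.0 N·m.
J_AB = π(0.0516)⁴/32 = 6.96×10^-7 m⁴; J_BC = π(0.0925)⁴/32 = 7.19×10^-6 m⁴; J_CD = π(0.0351)⁴/32 = 1.49×10^-7 m⁴.
θ = (T/G)·Σ L_i/J_i = (124.0/77.9×10⁹)·(0.224/6.96×10^-7 + 1.64/7.19×10^-6 + 0.525/1.49×10^-7) = 6.483×10^-3 rad.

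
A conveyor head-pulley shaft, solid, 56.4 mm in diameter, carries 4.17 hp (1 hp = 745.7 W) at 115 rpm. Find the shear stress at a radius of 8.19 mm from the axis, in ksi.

0.309 ksi

ω = 2π·115/60 = 12.04 rad/s, so T = P/ω = 4.17×745.7 / 12.04 = 258.2 N·m.
J = πd⁴/32 = π(0.0564)⁴/32 = 9.934×10^-7 m⁴.
Shear stress varies linearly with radius: τ = T·r/J = 258.2 × 0.00819 / 9.934×10^-7 = 2.129×10^6 Pa.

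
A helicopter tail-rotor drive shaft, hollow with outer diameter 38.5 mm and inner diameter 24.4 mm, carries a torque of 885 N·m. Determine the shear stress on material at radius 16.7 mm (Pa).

J = π(d_o⁴ − d_i⁴)/32 = π(0.0385⁴ − 0.0244⁴)/32 = 1.809×10^-7 m⁴.
Shear stress varies linearly with radius: τ = T·r/J = 885.0 × 0.0167 / 1.809×10^-7 = 8.170×10^7 Pa.

8.17e7 Pa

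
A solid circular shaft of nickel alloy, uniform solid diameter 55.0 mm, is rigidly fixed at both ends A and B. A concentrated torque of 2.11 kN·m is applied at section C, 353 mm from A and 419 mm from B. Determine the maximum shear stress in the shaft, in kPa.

35100 kPa

With uniform GJ and both ends fixed, compatibility θ_AC = θ_CB gives T_A·a = T_B·b, together with T_A + T_B = T₀.
T_A = T₀·b/(a+b) = 2110·419/772.0 = 1145 N·m; T_B = 964.8 N·m.
τ in each portion: τ_AC = 3.51×10^7 Pa, τ_CB = 2.95×10^7 Pa; maximum is in AC.
τ_max = T_AC·r/J = 1145·0.0275/8.98×10^-7 = 3.506×10^7 Pa.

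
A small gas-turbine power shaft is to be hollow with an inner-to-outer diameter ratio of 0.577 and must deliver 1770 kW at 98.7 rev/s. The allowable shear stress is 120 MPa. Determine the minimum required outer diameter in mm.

ω = 2π·98.7 = 620.2 rad/s, so T = P/ω = 1770×10³ / 620.2 = 2854 N·m.
For a hollow shaft with d_i/d_o = 0.577: τ_max = 16T/(π d_o³ (1−k⁴)), so d_o = [16T/(π τ_allow (1−k⁴))]^(1/3) = [16·2854/(π·1.20×10^8·0.8892)]^(1/3) = 0.05146 m.

51.5 mm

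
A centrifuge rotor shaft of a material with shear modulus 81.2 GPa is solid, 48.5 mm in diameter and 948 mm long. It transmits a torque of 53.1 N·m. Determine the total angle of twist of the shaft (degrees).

J = πd⁴/32 = π(0.0485)⁴/32 = 5.432×10^-7 m⁴.
θ = T·L/(G·J) = 53.10 × 0.948 / (81.2×10⁹ × 5.432×10^-7) = 1.141×10^-3 rad.

0.0654°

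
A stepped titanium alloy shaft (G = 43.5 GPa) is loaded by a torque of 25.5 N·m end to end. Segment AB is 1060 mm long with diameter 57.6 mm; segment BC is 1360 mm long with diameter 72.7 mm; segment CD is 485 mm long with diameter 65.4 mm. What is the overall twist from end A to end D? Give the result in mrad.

J_AB = π(0.0576)⁴/32 = 1.08×10^-6 m⁴; J_BC = π(0.0727)⁴/32 = 2.74×10^-6 m⁴; J_CD = π(0.0654)⁴/32 = 1.80×10^-6 m⁴.
θ = (T/G)·Σ L_i/J_i = (25.50/43.5×10⁹)·(1.06/1.08×10^-6 + 1.36/2.74×10^-6 + 0.485/1.80×10^-6) = 1.024×10^-3 rad.

1.02 mrad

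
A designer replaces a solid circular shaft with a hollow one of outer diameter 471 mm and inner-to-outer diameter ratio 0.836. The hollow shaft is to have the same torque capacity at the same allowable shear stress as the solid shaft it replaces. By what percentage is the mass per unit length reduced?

52.9 %

Equal τ_max and T ⇒ the solid shaft needs d_s³ = d_o³(1−k⁴), so d_s = 471·(1−0.836⁴)^(1/3) = 376.7 mm.
Area ratio A_h/A_s = d_o²(1−k²)/d_s² = (1−k²)/(1−k⁴)^(2/3) = 0.4708.
Mass saving = 1 − 0.4708 = 52.9 %.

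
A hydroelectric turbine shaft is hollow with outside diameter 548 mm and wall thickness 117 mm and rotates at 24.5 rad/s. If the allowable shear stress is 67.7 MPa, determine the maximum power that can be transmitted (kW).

47800 kW

J = π(d_o⁴ − d_i⁴)/32 = π(0.548⁴ − 0.314⁴)/32 = 7.899×10^-3 m⁴.
T_max = τ_allow·J/r = 6.77×10^7 × 7.899×10^-3 / 0.274 = 1.952e6 N·m.
ω = 24.5 rad/s, so P_max = T_max·ω = 4.782×10^7 W.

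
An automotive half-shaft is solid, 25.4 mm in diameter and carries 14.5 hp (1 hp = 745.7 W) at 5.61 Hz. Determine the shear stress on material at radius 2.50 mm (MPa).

ω = 2π·5.61 = 35.25 rad/s, so T = P/ω = 14.5×745.7 / 35.25 = 306.8 N·m.
J = πd⁴/32 = π(0.0254)⁴/32 = 4.086×10^-8 m⁴.
Shear stress varies linearly with radius: τ = T·r/J = 306.8 × 0.00250 / 4.086×10^-8 = 1.877×10^7 Pa.

18.8 MPa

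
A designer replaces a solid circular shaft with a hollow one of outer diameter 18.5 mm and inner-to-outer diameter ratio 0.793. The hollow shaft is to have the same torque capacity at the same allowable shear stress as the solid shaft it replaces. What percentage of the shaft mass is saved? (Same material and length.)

Equal τ_max and T ⇒ the solid shaft needs d_s³ = d_o³(1−k⁴), so d_s = 18.5·(1−0.793⁴)^(1/3) = 15.64 mm.
Area ratio A_h/A_s = d_o²(1−k²)/d_s² = (1−k²)/(1−k⁴)^(2/3) = 0.5191.
Mass saving = 1 − 0.5191 = 48.1 %.

48.1 %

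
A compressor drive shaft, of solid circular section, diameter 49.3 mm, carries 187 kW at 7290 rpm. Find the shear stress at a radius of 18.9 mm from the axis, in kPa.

ω = 2π·7290/60 = 763.4 rad/s, so T = P/ω = 187×10³ / 763.4 = 245.0 N·m.
J = πd⁴/32 = π(0.0493)⁴/32 = 5.799×10^-7 m⁴.
Shear stress varies linearly with radius: τ = T·r/J = 245.0 × 0.0189 / 5.799×10^-7 = 7.983×10^6 Pa.

7980 kPa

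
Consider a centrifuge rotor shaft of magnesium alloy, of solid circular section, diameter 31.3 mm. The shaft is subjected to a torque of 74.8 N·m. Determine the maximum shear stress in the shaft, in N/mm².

J = πd⁴/32 = π(0.0313)⁴/32 = 9.423×10^-8 m⁴.
τ_max = T·r/J = 74.80 × 0.0157 / 9.423×10^-8 = 1.242×10^7 Pa.

12.4 N/mm²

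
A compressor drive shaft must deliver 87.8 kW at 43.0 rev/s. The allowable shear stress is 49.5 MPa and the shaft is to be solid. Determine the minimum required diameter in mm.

32.2 mm

ω = 2π·43.0 = 270.2 rad/s, so T = P/ω = 87.8×10³ / 270.2 = 325.0 N·m.
For a solid shaft τ_max = 16T/(πd³), so d = (16T/(π τ_allow))^(1/3) = (16·325.0/(π·4.95×10^7))^(1/3) = 0.03222 m.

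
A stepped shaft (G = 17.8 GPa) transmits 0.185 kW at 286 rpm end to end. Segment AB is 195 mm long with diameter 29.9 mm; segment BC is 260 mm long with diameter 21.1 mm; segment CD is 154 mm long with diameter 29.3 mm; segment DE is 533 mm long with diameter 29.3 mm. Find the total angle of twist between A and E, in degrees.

0.504°

ω = 2π·286/60 = 29.95 rad/s, so T = P/ω = 0.185×10³ / 29.95 = 6.177 N·m.
J_AB = π(0.0299)⁴/32 = 7.85×10^-8 m⁴; J_BC = π(0.0211)⁴/32 = 1.95×10^-8 m⁴; J_CD = π(0.0293)⁴/32 = 7.24×10^-8 m⁴; J_DE = π(0.0293)⁴/32 = 7.24×10^-8 m⁴.
θ = (T/G)·Σ L_i/J_i = (6.177/17.8×10⁹)·(0.195/7.85×10^-8 + 0.260/1.95×10^-8 + 0.154/7.24×10^-8 + 0.533/7.24×10^-8) = 8.794×10^-3 rad.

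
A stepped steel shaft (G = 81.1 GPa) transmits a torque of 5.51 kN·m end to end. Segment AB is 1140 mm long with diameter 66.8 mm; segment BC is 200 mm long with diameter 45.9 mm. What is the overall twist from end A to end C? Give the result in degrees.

J_AB = π(0.0668)⁴/32 = 1.95×10^-6 m⁴; J_BC = π(0.0459)⁴/32 = 4.36×10^-7 m⁴.
θ = (T/G)·Σ L_i/J_i = (5510/81.1×10⁹)·(1.14/1.95×10^-6 + 0.200/4.36×10^-7) = 0.07080 rad.

4.06°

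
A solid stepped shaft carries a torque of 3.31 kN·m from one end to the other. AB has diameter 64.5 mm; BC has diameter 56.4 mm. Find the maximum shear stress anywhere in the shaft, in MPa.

Under the same torque, τ_max = 16T/(πd³) is largest where d is smallest — segment BC (d = 56.4 mm).
τ_max = 16·3310/(π·(0.0564)³) = 9.396×10^7 Pa.

94.0 MPa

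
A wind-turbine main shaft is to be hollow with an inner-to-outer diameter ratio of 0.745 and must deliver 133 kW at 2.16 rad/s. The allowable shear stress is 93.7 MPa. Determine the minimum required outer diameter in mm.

169 mm

ω = 2.16 rad/s, so T = P/ω = 133×10³ / 2.160 = 61570 N·m.
For a hollow shaft with d_i/d_o = 0.745: τ_max = 16T/(π d_o³ (1−k⁴)), so d_o = [16T/(π τ_allow (1−k⁴))]^(1/3) = [16·61570/(π·9.37×10^7·0.6919)]^(1/3) = 0.1691 m.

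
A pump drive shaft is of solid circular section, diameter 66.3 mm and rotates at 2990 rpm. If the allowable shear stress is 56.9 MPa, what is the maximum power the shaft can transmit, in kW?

J = πd⁴/32 = π(0.0663)⁴/32 = 1.897×10^-6 m⁴.
T_max = τ_allow·J/r = 5.69×10^7 × 1.897×10^-6 / 0.0331 = 3256 N·m.
ω = 2π·2990/60 = 313.1 rad/s, so P_max = T_max·ω = 1.019×10^6 W.

1020 kW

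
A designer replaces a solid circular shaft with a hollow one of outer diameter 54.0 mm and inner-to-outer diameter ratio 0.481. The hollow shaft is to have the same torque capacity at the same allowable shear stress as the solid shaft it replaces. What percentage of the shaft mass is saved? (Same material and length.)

20.3 %

Equal τ_max and T ⇒ the solid shaft needs d_s³ = d_o³(1−k⁴), so d_s = 54.0·(1−0.481⁴)^(1/3) = 53.02 mm.
Area ratio A_h/A_s = d_o²(1−k²)/d_s² = (1−k²)/(1−k⁴)^(2/3) = 0.7974.
Mass saving = 1 − 0.7974 = 20.3 %.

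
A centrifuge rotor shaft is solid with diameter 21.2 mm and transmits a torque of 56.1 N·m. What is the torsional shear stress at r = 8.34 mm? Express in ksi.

3.42 ksi

J = πd⁴/32 = π(0.0212)⁴/32 = 1.983×10^-8 m⁴.
Shear stress varies linearly with radius: τ = T·r/J = 56.10 × 0.00834 / 1.983×10^-8 = 2.359×10^7 Pa.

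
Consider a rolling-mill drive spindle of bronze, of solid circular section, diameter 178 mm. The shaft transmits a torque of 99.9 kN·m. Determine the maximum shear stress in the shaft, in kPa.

90200 kPa

J = πd⁴/32 = π(0.178)⁴/32 = 9.856×10^-5 m⁴.
τ_max = T·r/J = 99900 × 0.0890 / 9.856×10^-5 = 9.021×10^7 Pa.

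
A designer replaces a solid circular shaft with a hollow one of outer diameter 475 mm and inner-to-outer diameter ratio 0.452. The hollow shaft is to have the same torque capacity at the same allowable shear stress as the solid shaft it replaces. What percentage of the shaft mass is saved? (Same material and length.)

Equal τ_max and T ⇒ the solid shaft needs d_s³ = d_o³(1−k⁴), so d_s = 475·(1−0.452⁴)^(1/3) = 468.3 mm.
Area ratio A_h/A_s = d_o²(1−k²)/d_s² = (1−k²)/(1−k⁴)^(2/3) = 0.8186.
Mass saving = 1 − 0.8186 = 18.1 %.

18.1 %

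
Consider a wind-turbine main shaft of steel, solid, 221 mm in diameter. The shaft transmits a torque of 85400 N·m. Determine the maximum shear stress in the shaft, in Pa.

4.03e7 Pa

J = πd⁴/32 = π(0.221)⁴/32 = 2.342×10^-4 m⁴.
τ_max = T·r/J = 85400 × 0.111 / 2.342×10^-4 = 4.029×10^7 Pa.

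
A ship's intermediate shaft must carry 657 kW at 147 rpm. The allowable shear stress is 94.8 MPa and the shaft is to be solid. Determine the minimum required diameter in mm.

132 mm

ω = 2π·147/60 = 15.39 rad/s, so T = P/ω = 657×10³ / 15.39 = 42680 N·m.
For a solid shaft τ_max = 16T/(πd³), so d = (16T/(π τ_allow))^(1/3) = (16·42680/(π·9.48×10^7))^(1/3) = 0.1319 m.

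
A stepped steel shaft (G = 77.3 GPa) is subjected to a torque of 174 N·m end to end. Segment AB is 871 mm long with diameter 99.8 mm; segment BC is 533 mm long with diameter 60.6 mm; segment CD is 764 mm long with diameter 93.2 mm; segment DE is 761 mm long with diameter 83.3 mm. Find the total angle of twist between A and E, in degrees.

0.0975°

J_AB = π(0.0998)⁴/32 = 9.74×10^-6 m⁴; J_BC = π(0.0606)⁴/32 = 1.32×10^-6 m⁴; J_CD = π(0.0932)⁴/32 = 7.41×10^-6 m⁴; J_DE = π(0.0833)⁴/32 = 4.73×10^-6 m⁴.
θ = (T/G)·Σ L_i/J_i = (174.0/77.3×10⁹)·(0.871/9.74×10^-6 + 0.533/1.32×10^-6 + 0.764/7.41×10^-6 + 0.761/4.73×10^-6) = 1.702×10^-3 rad.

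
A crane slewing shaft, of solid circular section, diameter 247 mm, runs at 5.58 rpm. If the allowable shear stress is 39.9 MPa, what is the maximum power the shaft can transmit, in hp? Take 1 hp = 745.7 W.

92.5 hp

J = πd⁴/32 = π(0.247)⁴/32 = 3.654×10^-4 m⁴.
T_max = τ_allow·J/r = 3.99×10^7 × 3.654×10^-4 / 0.123 = 118100 N·m.
ω = 2π·5.58/60 = 0.5843 rad/s, so P_max = T_max·ω = 6.899×10^4 W.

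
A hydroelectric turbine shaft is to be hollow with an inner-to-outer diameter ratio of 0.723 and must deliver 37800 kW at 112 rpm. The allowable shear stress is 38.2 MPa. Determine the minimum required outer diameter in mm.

ω = 2π·112/60 = 11.73 rad/s, so T = P/ω = 37800×10³ / 11.73 = 3.223e6 N·m.
For a hollow shaft with d_i/d_o = 0.723: τ_max = 16T/(π d_o³ (1−k⁴)), so d_o = [16T/(π τ_allow (1−k⁴))]^(1/3) = [16·3.223e6/(π·3.82×10^7·0.7268)]^(1/3) = 0.8393 m.

839 mm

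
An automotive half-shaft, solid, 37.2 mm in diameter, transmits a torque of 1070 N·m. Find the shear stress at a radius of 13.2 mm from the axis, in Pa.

J = πd⁴/32 = π(0.0372)⁴/32 = 1.880×10^-7 m⁴.
Shear stress varies linearly with radius: τ = T·r/J = 1070 × 0.0132 / 1.880×10^-7 = 7.513×10^7 Pa.

7.51e7 Pa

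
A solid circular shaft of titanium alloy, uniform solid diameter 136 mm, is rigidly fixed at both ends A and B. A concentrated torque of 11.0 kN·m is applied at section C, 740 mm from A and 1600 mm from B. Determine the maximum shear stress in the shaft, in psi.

With uniform GJ and both ends fixed, compatibility θ_AC = θ_CB gives T_A·a = T_B·b, together with T_A + T_B = T₀.
T_A = T₀·b/(a+b) = 11000·1600/2340 = 7521 N·m; T_B = 3479 N·m.
τ in each portion: τ_AC = 1.52×10^7 Pa, τ_CB = 7.04×10^6 Pa; maximum is in AC.
τ_max = T_AC·r/J = 7521·0.0680/3.36×10^-5 = 1.523×10^7 Pa.

2210 psi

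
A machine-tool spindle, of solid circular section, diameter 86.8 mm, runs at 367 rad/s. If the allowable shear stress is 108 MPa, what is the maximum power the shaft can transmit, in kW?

5090 kW

J = πd⁴/32 = π(0.0868)⁴/32 = 5.573×10^-6 m⁴.
T_max = τ_allow·J/r = 1.08×10^8 × 5.573×10^-6 / 0.0434 = 13870 N·m.
ω = 367 rad/s, so P_max = T_max·ω = 5.090×10^6 W.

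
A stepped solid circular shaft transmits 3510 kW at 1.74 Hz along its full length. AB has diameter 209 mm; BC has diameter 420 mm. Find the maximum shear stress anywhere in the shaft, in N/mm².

ω = 2π·1.74 = 10.93 rad/s, so T = P/ω = 3510×10³ / 10.93 = 321100 N·m.
Under the same torque, τ_max = 16T/(πd³) is largest where d is smallest — segment AB (d = 209 mm).
τ_max = 16·321100/(π·(0.209)³) = 1.791×10^8 Pa.

179 N/mm²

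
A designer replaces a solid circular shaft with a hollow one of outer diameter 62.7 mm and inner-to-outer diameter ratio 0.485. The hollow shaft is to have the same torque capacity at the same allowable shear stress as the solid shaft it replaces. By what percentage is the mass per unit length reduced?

20.6 %

Equal τ_max and T ⇒ the solid shaft needs d_s³ = d_o³(1−k⁴), so d_s = 62.7·(1−0.485⁴)^(1/3) = 61.52 mm.
Area ratio A_h/A_s = d_o²(1−k²)/d_s² = (1−k²)/(1−k⁴)^(2/3) = 0.7944.
Mass saving = 1 − 0.7944 = 20.6 %.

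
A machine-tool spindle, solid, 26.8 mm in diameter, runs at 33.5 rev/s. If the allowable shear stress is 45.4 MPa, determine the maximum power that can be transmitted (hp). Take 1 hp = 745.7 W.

J = πd⁴/32 = π(0.0268)⁴/32 = 5.065×10^-8 m⁴.
T_max = τ_allow·J/r = 4.54×10^7 × 5.065×10^-8 / 0.0134 = 171.6 N·m.
ω = 2π·33.5 = 210.5 rad/s, so P_max = T_max·ω = 3.612×10^4 W.

48.4 hp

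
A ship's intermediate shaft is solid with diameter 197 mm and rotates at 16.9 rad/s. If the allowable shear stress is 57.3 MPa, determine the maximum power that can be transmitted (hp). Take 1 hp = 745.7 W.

J = πd⁴/32 = π(0.197)⁴/32 = 1.479×10^-4 m⁴.
T_max = τ_allow·J/r = 5.73×10^7 × 1.479×10^-4 / 0.0985 = 86020 N·m.
ω = 16.9 rad/s, so P_max = T_max·ω = 1.454×10^6 W.

1950 hp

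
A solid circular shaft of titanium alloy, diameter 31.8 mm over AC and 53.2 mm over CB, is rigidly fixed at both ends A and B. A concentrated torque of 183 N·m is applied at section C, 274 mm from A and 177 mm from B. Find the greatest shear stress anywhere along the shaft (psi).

829 psi

Compatibility: T_A·a/J_AC = T_B·b/J_CB with T_A + T_B = T₀.
J_AC = 1.00×10^-7 m⁴, J_CB = 7.86×10^-7 m⁴, so T_A = T₀·(J_AC/a)/((J_AC/a)+(J_CB/b)) = 13.94 N·m, T_B = 169.1 N·m.
τ in each portion: τ_AC = 2.21×10^6 Pa, τ_CB = 5.72×10^6 Pa; maximum is in CB.
τ_max = T_CB·r/J = 169.1·0.0266/7.86×10^-7 = 5.718×10^6 Pa.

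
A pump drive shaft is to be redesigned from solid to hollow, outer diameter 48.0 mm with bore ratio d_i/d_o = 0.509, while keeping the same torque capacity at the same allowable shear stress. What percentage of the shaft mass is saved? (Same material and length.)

Equal τ_max and T ⇒ the solid shaft needs d_s³ = d_o³(1−k⁴), so d_s = 48.0·(1−0.509⁴)^(1/3) = 46.90 mm.
Area ratio A_h/A_s = d_o²(1−k²)/d_s² = (1−k²)/(1−k⁴)^(2/3) = 0.7760.
Mass saving = 1 − 0.7760 = 22.4 %.

22.4 %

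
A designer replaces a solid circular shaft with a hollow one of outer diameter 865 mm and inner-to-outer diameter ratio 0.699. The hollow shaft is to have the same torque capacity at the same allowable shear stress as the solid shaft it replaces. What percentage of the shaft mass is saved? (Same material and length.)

38.7 %

Equal τ_max and T ⇒ the solid shaft needs d_s³ = d_o³(1−k⁴), so d_s = 865·(1−0.699⁴)^(1/3) = 789.8 mm.
Area ratio A_h/A_s = d_o²(1−k²)/d_s² = (1−k²)/(1−k⁴)^(2/3) = 0.6134.
Mass saving = 1 − 0.6134 = 38.7 %.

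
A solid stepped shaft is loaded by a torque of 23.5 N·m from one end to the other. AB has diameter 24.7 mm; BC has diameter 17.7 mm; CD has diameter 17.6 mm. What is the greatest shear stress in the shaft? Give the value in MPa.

Under the same torque, τ_max = 16T/(πd³) is largest where d is smallest — segment CD (d = 17.6 mm).
τ_max = 16·23.50/(π·(0.0176)³) = 2.195×10^7 Pa.

22.0 MPa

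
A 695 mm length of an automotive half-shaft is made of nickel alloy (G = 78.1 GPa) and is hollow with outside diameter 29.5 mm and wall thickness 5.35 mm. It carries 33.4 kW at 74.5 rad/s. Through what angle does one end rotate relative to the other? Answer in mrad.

64.3 mrad

ω = 74.5 rad/s, so T = P/ω = 33.4×10³ / 74.50 = 448.3 N·m.
J = π(d_o⁴ − d_i⁴)/32 = π(0.0295⁴ − 0.0188⁴)/32 = 6.209×10^-8 m⁴.
θ = T·L/(G·J) = 448.3 × 0.695 / (78.1×10⁹ × 6.209×10^-8) = 0.06426 rad.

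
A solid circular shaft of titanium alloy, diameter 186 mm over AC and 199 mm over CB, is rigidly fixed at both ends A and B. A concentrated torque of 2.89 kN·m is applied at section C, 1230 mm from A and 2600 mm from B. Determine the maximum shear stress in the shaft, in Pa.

1.41e6 Pa

Compatibility: T_A·a/J_AC = T_B·b/J_CB with T_A + T_B = T₀.
J_AC = 1.18×10^-4 m⁴, J_CB = 1.54×10^-4 m⁴, so T_A = T₀·(J_AC/a)/((J_AC/a)+(J_CB/b)) = 1784 N·m, T_B = 1106 N·m.
τ in each portion: τ_AC = 1.41×10^6 Pa, τ_CB = 7.15×10^5 Pa; maximum is in AC.
τ_max = T_AC·r/J = 1784·0.0930/1.18×10^-4 = 1.412×10^6 Pa.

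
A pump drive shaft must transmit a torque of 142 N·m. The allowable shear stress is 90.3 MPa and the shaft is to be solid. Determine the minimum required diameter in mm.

For a solid shaft τ_max = 16T/(πd³), so d = (16T/(π τ_allow))^(1/3) = (16·142.0/(π·9.03×10^7))^(1/3) = 0.02001 m.

20.0 mm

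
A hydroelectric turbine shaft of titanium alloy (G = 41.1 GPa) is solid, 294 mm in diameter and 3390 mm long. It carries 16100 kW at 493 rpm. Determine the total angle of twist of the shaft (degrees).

2.01°

ω = 2π·493/60 = 51.63 rad/s, so T = P/ω = 16100×10³ / 51.63 = 311900 N·m.
J = πd⁴/32 = π(0.294)⁴/32 = 7.335×10^-4 m⁴.
θ = T·L/(G·J) = 311900 × 3.39 / (41.1×10⁹ × 7.335×10^-4) = 0.03507 rad.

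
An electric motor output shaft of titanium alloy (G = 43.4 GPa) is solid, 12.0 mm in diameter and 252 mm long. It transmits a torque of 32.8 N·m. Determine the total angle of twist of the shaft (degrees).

5.36°

J = πd⁴/32 = π(0.0120)⁴/32 = 2.036×10^-9 m⁴.
θ = T·L/(G·J) = 32.80 × 0.252 / (43.4×10⁹ × 2.036×10^-9) = 0.09355 rad.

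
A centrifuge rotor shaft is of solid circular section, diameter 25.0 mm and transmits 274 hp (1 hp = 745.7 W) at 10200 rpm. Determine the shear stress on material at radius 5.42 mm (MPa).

ω = 2π·10200/60 = 1068 rad/s, so T = P/ω = 274×745.7 / 1068 = 191.3 N·m.
J = πd⁴/32 = π(0.0250)⁴/32 = 3.835×10^-8 m⁴.
Shear stress varies linearly with radius: τ = T·r/J = 191.3 × 0.00542 / 3.835×10^-8 = 2.703×10^7 Pa.

27.0 MPa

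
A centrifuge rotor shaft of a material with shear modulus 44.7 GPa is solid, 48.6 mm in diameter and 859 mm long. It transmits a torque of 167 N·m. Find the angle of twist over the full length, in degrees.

J = πd⁴/32 = π(0.0486)⁴/32 = 5.477×10^-7 m⁴.
θ = T·L/(G·J) = 167.0 × 0.859 / (44.7×10⁹ × 5.477×10^-7) = 5.859×10^-3 rad.

0.336°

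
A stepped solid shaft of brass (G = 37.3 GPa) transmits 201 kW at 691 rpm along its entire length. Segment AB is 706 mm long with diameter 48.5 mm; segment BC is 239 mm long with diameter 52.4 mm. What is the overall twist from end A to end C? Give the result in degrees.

6.92°

ω = 2π·691/60 = 72.36 rad/s, so T = P/ω = 201×10³ / 72.36 = 2778 N·m.
J_AB = π(0.0485)⁴/32 = 5.43×10^-7 m⁴; J_BC = π(0.0524)⁴/32 = 7.40×10^-7 m⁴.
θ = (T/G)·Σ L_i/J_i = (2778/37.3×10⁹)·(0.706/5.43×10^-7 + 0.239/7.40×10^-7) = 0.1208 rad.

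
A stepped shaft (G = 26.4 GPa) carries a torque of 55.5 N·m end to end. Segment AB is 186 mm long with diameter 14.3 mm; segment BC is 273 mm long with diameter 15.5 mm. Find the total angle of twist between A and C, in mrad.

J_AB = π(0.0143)⁴/32 = 4.11×10^-9 m⁴; J_BC = π(0.0155)⁴/32 = 5.67×10^-9 m⁴.
θ = (T/G)·Σ L_i/J_i = (55.50/26.4×10⁹)·(0.186/4.11×10^-9 + 0.273/5.67×10^-9) = 0.1965 rad.

197 mrad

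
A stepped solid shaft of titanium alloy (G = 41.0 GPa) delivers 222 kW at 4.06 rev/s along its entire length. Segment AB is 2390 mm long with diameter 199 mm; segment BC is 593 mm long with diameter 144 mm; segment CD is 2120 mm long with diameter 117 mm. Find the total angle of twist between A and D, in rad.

0.0307 rad

ω = 2π·4.06 = 25.51 rad/s, so T = P/ω = 222×10³ / 25.51 = 8703 N·m.
J_AB = π(0.199)⁴/32 = 1.54×10^-4 m⁴; J_BC = π(0.144)⁴/32 = 4.22×10^-5 m⁴; J_CD = π(0.117)⁴/32 = 1.84×10^-5 m⁴.
θ = (T/G)·Σ L_i/J_i = (8703/41.0×10⁹)·(2.39/1.54×10^-4 + 0.593/4.22×10^-5 + 2.12/1.84×10^-5) = 0.03074 rad.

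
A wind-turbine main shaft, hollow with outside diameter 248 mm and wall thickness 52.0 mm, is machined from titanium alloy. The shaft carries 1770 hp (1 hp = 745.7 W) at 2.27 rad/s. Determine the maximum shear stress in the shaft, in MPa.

219 MPa

ω = 2.27 rad/s, so T = P/ω = 1770×745.7 / 2.270 = 581400 N·m.
J = π(d_o⁴ − d_i⁴)/32 = π(0.248⁴ − 0.144⁴)/32 = 3.292×10^-4 m⁴.
τ_max = T·r/J = 581400 × 0.124 / 3.292×10^-4 = 2.190×10^8 Pa.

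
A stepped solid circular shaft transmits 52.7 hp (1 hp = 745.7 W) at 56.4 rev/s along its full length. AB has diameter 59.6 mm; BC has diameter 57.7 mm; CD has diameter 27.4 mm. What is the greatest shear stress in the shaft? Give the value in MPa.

27.5 MPa

ω = 2π·56.4 = 354.4 rad/s, so T = P/ω = 52.7×745.7 / 354.4 = 110.9 N·m.
Under the same torque, τ_max = 16T/(πd³) is largest where d is smallest — segment CD (d = 27.4 mm).
τ_max = 16·110.9/(π·(0.0274)³) = 2.746×10^7 Pa.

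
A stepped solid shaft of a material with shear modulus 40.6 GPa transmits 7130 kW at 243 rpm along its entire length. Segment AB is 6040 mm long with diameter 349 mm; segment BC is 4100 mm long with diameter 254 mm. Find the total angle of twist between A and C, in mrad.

97.9 mrad

ω = 2π·243/60 = 25.45 rad/s, so T = P/ω = 7130×10³ / 25.45 = 280200 N·m.
J_AB = π(0.349)⁴/32 = 1.46×10^-3 m⁴; J_BC = π(0.254)⁴/32 = 4.09×10^-4 m⁴.
θ = (T/G)·Σ L_i/J_i = (280200/40.6×10⁹)·(6.04/1.46×10^-3 + 4.10/4.09×10^-4) = 0.09786 rad.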